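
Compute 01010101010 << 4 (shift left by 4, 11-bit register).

Original: 01010101010 (decimal 682)
Shift left by 4 positions
Append 4 zeros on the right and drop the 4 high bits that overflow the 11-bit width
Result: 01010100000 (decimal 672)
Equivalent: 682 << 4 = 682 × 2^4 = 10912, truncated to 11 bits = 672



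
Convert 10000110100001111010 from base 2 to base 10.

Sum of powers of 2 for each 1-bit:
2^1 + 2^3 + 2^4 + 2^5 + 2^6 + 2^11 + 2^13 + 2^14 + 2^19
= 2 + 8 + 16 + 32 + 64 + 2048 + 8192 + 16384 + 524288
= 551034



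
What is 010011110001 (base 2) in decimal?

Sum of powers of 2 for each 1-bit:
2^0 + 2^4 + 2^5 + 2^6 + 2^7 + 2^10
= 1 + 16 + 32 + 64 + 128 + 1024
= 1265



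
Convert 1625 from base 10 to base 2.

Using repeated division by 2:
1625 ÷ 2 = 812 remainder 1
812 ÷ 2 = 406 remainder 0
406 ÷ 2 = 203 remainder 0
203 ÷ 2 = 101 remainder 1
101 ÷ 2 = 50 remainder 1
50 ÷ 2 = 25 remainder 0
25 ÷ 2 = 12 remainder 1
12 ÷ 2 = 6 remainder 0
6 ÷ 2 = 3 remainder 0
3 ÷ 2 = 1 remainder 1
1 ÷ 2 = 0 remainder 1
Reading remainders bottom to top: 11001011001



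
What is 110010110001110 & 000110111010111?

AND: 1 only when both bits are 1
  110010110001110
& 000110111010111
-----------------
  000010110000110
Decimal: 25998 & 3543 = 1414



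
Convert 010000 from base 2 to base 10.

Sum of powers of 2 for each 1-bit:
2^4
= 16
= 16



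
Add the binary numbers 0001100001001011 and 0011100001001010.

Add column by column from the right: bit + bit + carry-in; write the sum mod 2, carry 1 when the sum is 2 or 3.
carry:  0111000010010100
        0001100001001011
+       0011100001001010
------------------------
       00101000010010101
(the carry out of the leftmost column, 0, becomes the leading bit)
Decimal check:
  0001100001001011 = 4096 + 2048 + 64 + 8 + 2 + 1 = 6219
  0011100001001010 = 8192 + 4096 + 2048 + 64 + 8 + 2 = 14410
  6219 + 14410 = 20629, and 00101000010010101 = 16384 + 4096 + 128 + 16 + 4 + 1 = 20629 ✓



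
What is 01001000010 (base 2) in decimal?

Sum of powers of 2 for each 1-bit:
2^1 + 2^6 + 2^9
= 2 + 64 + 512
= 578



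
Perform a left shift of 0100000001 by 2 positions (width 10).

Original: 0100000001 (decimal 257)
Shift left by 2 positions
Append 2 zeros on the right and drop the 2 high bits that overflow the 10-bit width
Result: 0000000100 (decimal 4)
Equivalent: 257 << 2 = 257 × 2^2 = 1028, truncated to 10 bits = 4



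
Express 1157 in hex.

Using repeated division by 16 (digits 10–15 are A–F):
1157 ÷ 16 = 72 remainder 5
72 ÷ 16 = 4 remainder 8
4 ÷ 16 = 0 remainder 4
Reading remainders bottom to top: 485



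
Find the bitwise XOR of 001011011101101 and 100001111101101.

XOR: 1 when bits differ
  001011011101101
^ 100001111101101
-----------------
  101010100000000
Decimal: 5869 ^ 17389 = 21760



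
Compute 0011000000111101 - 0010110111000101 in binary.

Method 1 - Direct subtraction (column by column from the right: bit − bit − borrow-in; if negative, add 2 and borrow 1 from the next column):
borrow: 0001111110000000
        0011000000111101
-       0010110111000101
------------------------
        0000001001111000

Method 2 - Add two's complement:
Two's complement of 0010110111000101: invert → 1101001000111010, add 1 → 1101001000111011
  0011000000111101
+ 1101001000111011
------------------
 10000001001111000  (end carry out of the top bit = 1)
Discarding the end carry: 0000001001111000
Decimal check:
  0011000000111101 = 8192 + 4096 + 32 + 16 + 8 + 4 + 1 = 12349
  0010110111000101 = 8192 + 2048 + 1024 + 256 + 128 + 64 + 4 + 1 = 11717
  12349 - 11717 = 632, and 0000001001111000 = 512 + 64 + 32 + 16 + 8 = 632 ✓



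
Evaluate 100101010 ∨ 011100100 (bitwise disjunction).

OR: 1 when either bit is 1
  100101010
| 011100100
-----------
  111101110
Decimal: 298 | 228 = 494



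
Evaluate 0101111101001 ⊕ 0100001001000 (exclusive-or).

XOR: 1 when bits differ
  0101111101001
^ 0100001001000
---------------
  0001110100001
Decimal: 3049 ^ 2120 = 929



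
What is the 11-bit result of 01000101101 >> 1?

Original: 01000101101 (decimal 557)
Shift right by 1 position
Drop the 1 low bit; fill with zero on the left
Result: 00100010110 (decimal 278)
Equivalent: 557 >> 1 = 557 ÷ 2^1 = 278



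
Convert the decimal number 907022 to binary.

Using repeated division by 2:
907022 ÷ 2 = 453511 remainder 0
453511 ÷ 2 = 226755 remainder 1
226755 ÷ 2 = 113377 remainder 1
113377 ÷ 2 = 56688 remainder 1
56688 ÷ 2 = 28344 remainder 0
28344 ÷ 2 = 14172 remainder 0
14172 ÷ 2 = 7086 remainder 0
7086 ÷ 2 = 3543 remainder 0
3543 ÷ 2 = 1771 remainder 1
1771 ÷ 2 = 885 remainder 1
885 ÷ 2 = 442 remainder 1
442 ÷ 2 = 221 remainder 0
221 ÷ 2 = 110 remainder 1
110 ÷ 2 = 55 remainder 0
55 ÷ 2 = 27 remainder 1
27 ÷ 2 = 13 remainder 1
13 ÷ 2 = 6 remainder 1
6 ÷ 2 = 3 remainder 0
3 ÷ 2 = 1 remainder 1
1 ÷ 2 = 0 remainder 1
Reading remainders bottom to top: 11011101011100001110



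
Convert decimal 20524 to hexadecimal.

Using repeated division by 16 (digits 10–15 are A–F):
20524 ÷ 16 = 1282 remainder 12 (C)
1282 ÷ 16 = 80 remainder 2
80 ÷ 16 = 5 remainder 0
5 ÷ 16 = 0 remainder 5
Reading remainders bottom to top: 502C



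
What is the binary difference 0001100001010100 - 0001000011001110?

Method 1 - Direct subtraction (column by column from the right: bit − bit − borrow-in; if negative, add 2 and borrow 1 from the next column):
borrow: 0000111100011100
        0001100001010100
-       0001000011001110
------------------------
        0000011110000110

Method 2 - Add two's complement:
Two's complement of 0001000011001110: invert → 1110111100110001, add 1 → 1110111100110010
  0001100001010100
+ 1110111100110010
------------------
 10000011110000110  (end carry out of the top bit = 1)
Discarding the end carry: 0000011110000110
Decimal check:
  0001100001010100 = 4096 + 2048 + 64 + 16 + 4 = 6228
  0001000011001110 = 4096 + 128 + 64 + 8 + 4 + 2 = 4302
  6228 - 4302 = 1926, and 0000011110000110 = 1024 + 512 + 256 + 128 + 4 + 2 = 1926 ✓



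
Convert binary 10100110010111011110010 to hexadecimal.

Group into 4-bit nibbles from right:
  0101 = 5
  0011 = 3
  0010 = 2
  1110 = E
  1111 = F
  0010 = 2
Result: 532EF2



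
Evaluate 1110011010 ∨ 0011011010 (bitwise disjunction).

OR: 1 when either bit is 1
  1110011010
| 0011011010
------------
  1111011010
Decimal: 922 | 218 = 986



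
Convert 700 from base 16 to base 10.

Expand by place value (powers of 16):
700 = 7 × 16^2 + 0 × 16^1 + 0 × 16^0
= 7 × 256 + 0 × 16 + 0 × 1
= 1792 + 0 + 0
= 1792



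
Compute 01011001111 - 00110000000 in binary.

Method 1 - Direct subtraction (column by column from the right: bit − bit − borrow-in; if negative, add 2 and borrow 1 from the next column):
borrow: 01000000000
        01011001111
-       00110000000
-------------------
        00101001111

Method 2 - Add two's complement:
Two's complement of 00110000000: invert → 11001111111, add 1 → 11010000000
  01011001111
+ 11010000000
-------------
 100101001111  (end carry out of the top bit = 1)
Discarding the end carry: 00101001111
Decimal check:
  01011001111 = 512 + 128 + 64 + 8 + 4 + 2 + 1 = 719
  00110000000 = 256 + 128 = 384
  719 - 384 = 335, and 00101001111 = 256 + 64 + 8 + 4 + 2 + 1 = 335 ✓



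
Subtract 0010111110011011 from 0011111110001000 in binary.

Method 1 - Direct subtraction (column by column from the right: bit − bit − borrow-in; if negative, add 2 and borrow 1 from the next column):
borrow: 0001111111111110
        0011111110001000
-       0010111110011011
------------------------
        0000111111101101

Method 2 - Add two's complement:
Two's complement of 0010111110011011: invert → 1101000001100100, add 1 → 1101000001100101
  0011111110001000
+ 1101000001100101
------------------
 10000111111101101  (end carry out of the top bit = 1)
Discarding the end carry: 0000111111101101
Decimal check:
  0011111110001000 = 8192 + 4096 + 2048 + 1024 + 512 + 256 + 128 + 8 = 16264
  0010111110011011 = 8192 + 2048 + 1024 + 512 + 256 + 128 + 16 + 8 + 2 + 1 = 12187
  16264 - 12187 = 4077, and 0000111111101101 = 2048 + 1024 + 512 + 256 + 128 + 64 + 32 + 8 + 4 + 1 = 4077 ✓



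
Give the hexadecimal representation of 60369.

Using repeated division by 16 (digits 10–15 are A–F):
60369 ÷ 16 = 3773 remainder 1
3773 ÷ 16 = 235 remainder 13 (D)
235 ÷ 16 = 14 remainder 11 (B)
14 ÷ 16 = 0 remainder 14 (E)
Reading remainders bottom to top: EBD1



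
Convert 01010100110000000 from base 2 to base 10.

Sum of powers of 2 for each 1-bit:
2^7 + 2^8 + 2^11 + 2^13 + 2^15
= 128 + 256 + 2048 + 8192 + 32768
= 43392



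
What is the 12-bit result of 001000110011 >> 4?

Original: 001000110011 (decimal 563)
Shift right by 4 positions
Drop the 4 low bits; fill with zeros on the left
Result: 000000100011 (decimal 35)
Equivalent: 563 >> 4 = 563 ÷ 2^4 = 35



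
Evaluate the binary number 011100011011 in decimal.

Sum of powers of 2 for each 1-bit:
2^0 + 2^1 + 2^3 + 2^4 + 2^8 + 2^9 + 2^10
= 1 + 2 + 8 + 16 + 256 + 512 + 1024
= 1819



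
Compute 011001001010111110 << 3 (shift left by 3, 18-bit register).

Original: 011001001010111110 (decimal 103102)
Shift left by 3 positions
Append 3 zeros on the right and drop the 3 high bits that overflow the 18-bit width
Result: 001001010111110000 (decimal 38384)
Equivalent: 103102 << 3 = 103102 × 2^3 = 824816, truncated to 18 bits = 38384



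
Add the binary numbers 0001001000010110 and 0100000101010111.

Add column by column from the right: bit + bit + carry-in; write the sum mod 2, carry 1 when the sum is 2 or 3.
carry:  0000000000101100
        0001001000010110
+       0100000101010111
------------------------
       00101001101101101
(the carry out of the leftmost column, 0, becomes the leading bit)
Decimal check:
  0001001000010110 = 4096 + 512 + 16 + 4 + 2 = 4630
  0100000101010111 = 16384 + 256 + 64 + 16 + 4 + 2 + 1 = 16727
  4630 + 16727 = 21357, and 00101001101101101 = 16384 + 4096 + 512 + 256 + 64 + 32 + 8 + 4 + 1 = 21357 ✓



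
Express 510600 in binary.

Using repeated division by 2:
510600 ÷ 2 = 255300 remainder 0
255300 ÷ 2 = 127650 remainder 0
127650 ÷ 2 = 63825 remainder 0
63825 ÷ 2 = 31912 remainder 1
31912 ÷ 2 = 15956 remainder 0
15956 ÷ 2 = 7978 remainder 0
7978 ÷ 2 = 3989 remainder 0
3989 ÷ 2 = 1994 remainder 1
1994 ÷ 2 = 997 remainder 0
997 ÷ 2 = 498 remainder 1
498 ÷ 2 = 249 remainder 0
249 ÷ 2 = 124 remainder 1
124 ÷ 2 = 62 remainder 0
62 ÷ 2 = 31 remainder 0
31 ÷ 2 = 15 remainder 1
15 ÷ 2 = 7 remainder 1
7 ÷ 2 = 3 remainder 1
3 ÷ 2 = 1 remainder 1
1 ÷ 2 = 0 remainder 1
Reading remainders bottom to top: 1111100101010001000



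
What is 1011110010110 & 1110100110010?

AND: 1 only when both bits are 1
  1011110010110
& 1110100110010
---------------
  1010100010010
Decimal: 6038 & 7474 = 5394



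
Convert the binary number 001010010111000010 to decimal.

Sum of powers of 2 for each 1-bit:
2^1 + 2^6 + 2^7 + 2^8 + 2^10 + 2^13 + 2^15
= 2 + 64 + 128 + 256 + 1024 + 8192 + 32768
= 42434



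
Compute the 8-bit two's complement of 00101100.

Original: 00101100
Step 1 - Invert all bits: 11010011
Step 2 - Add 1: 11010100
Verification: 00101100 + 11010100 = 100000000; discarding the end carry (carry out of the top bit) leaves the 8-bit value 00000000, as required for x + (-x)



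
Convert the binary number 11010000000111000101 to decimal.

Sum of powers of 2 for each 1-bit:
2^0 + 2^2 + 2^6 + 2^7 + 2^8 + 2^16 + 2^18 + 2^19
= 1 + 4 + 64 + 128 + 256 + 65536 + 262144 + 524288
= 852421



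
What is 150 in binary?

Using repeated division by 2:
150 ÷ 2 = 75 remainder 0
75 ÷ 2 = 37 remainder 1
37 ÷ 2 = 18 remainder 1
18 ÷ 2 = 9 remainder 0
9 ÷ 2 = 4 remainder 1
4 ÷ 2 = 2 remainder 0
2 ÷ 2 = 1 remainder 0
1 ÷ 2 = 0 remainder 1
Reading remainders bottom to top: 10010110



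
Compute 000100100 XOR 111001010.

XOR: 1 when bits differ
  000100100
^ 111001010
-----------
  111101110
Decimal: 36 ^ 458 = 494



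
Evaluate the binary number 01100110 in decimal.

Sum of powers of 2 for each 1-bit:
2^1 + 2^2 + 2^5 + 2^6
= 2 + 4 + 32 + 64
= 102



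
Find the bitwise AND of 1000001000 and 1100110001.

AND: 1 only when both bits are 1
  1000001000
& 1100110001
------------
  1000000000
Decimal: 520 & 817 = 512



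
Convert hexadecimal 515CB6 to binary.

Convert each hex digit to 4 bits:
  5 = 0101
  1 = 0001
  5 = 0101
  C = 1100
  B = 1011
  6 = 0110
Concatenate: 010100010101110010110110



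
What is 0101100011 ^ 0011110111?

XOR: 1 when bits differ
  0101100011
^ 0011110111
------------
  0110010100
Decimal: 355 ^ 247 = 404



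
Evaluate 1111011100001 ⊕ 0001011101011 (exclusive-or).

XOR: 1 when bits differ
  1111011100001
^ 0001011101011
---------------
  1110000001010
Decimal: 7905 ^ 747 = 7178



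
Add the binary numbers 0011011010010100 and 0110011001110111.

Add column by column from the right: bit + bit + carry-in; write the sum mod 2, carry 1 when the sum is 2 or 3.
carry:  1100110111101000
        0011011010010100
+       0110011001110111
------------------------
       01001110100001011
(the carry out of the leftmost column, 0, becomes the leading bit)
Decimal check:
  0011011010010100 = 8192 + 4096 + 1024 + 512 + 128 + 16 + 4 = 13972
  0110011001110111 = 16384 + 8192 + 1024 + 512 + 64 + 32 + 16 + 4 + 2 + 1 = 26231
  13972 + 26231 = 40203, and 01001110100001011 = 32768 + 4096 + 2048 + 1024 + 256 + 8 + 2 + 1 = 40203 ✓



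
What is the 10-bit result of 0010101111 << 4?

Original: 0010101111 (decimal 175)
Shift left by 4 positions
Append 4 zeros on the right and drop the 4 high bits that overflow the 10-bit width
Result: 1011110000 (decimal 752)
Equivalent: 175 << 4 = 175 × 2^4 = 2800, truncated to 10 bits = 752



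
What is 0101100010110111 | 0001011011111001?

OR: 1 when either bit is 1
  0101100010110111
| 0001011011111001
------------------
  0101111011111111
Decimal: 22711 | 5881 = 24319



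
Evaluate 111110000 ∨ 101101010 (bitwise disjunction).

OR: 1 when either bit is 1
  111110000
| 101101010
-----------
  111111010
Decimal: 496 | 362 = 506



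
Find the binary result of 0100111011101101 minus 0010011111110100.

Method 1 - Direct subtraction (column by column from the right: bit − bit − borrow-in; if negative, add 2 and borrow 1 from the next column):
borrow: 0100111111100000
        0100111011101101
-       0010011111110100
------------------------
        0010011011111001

Method 2 - Add two's complement:
Two's complement of 0010011111110100: invert → 1101100000001011, add 1 → 1101100000001100
  0100111011101101
+ 1101100000001100
------------------
 10010011011111001  (end carry out of the top bit = 1)
Discarding the end carry: 0010011011111001
Decimal check:
  0100111011101101 = 16384 + 2048 + 1024 + 512 + 128 + 64 + 32 + 8 + 4 + 1 = 20205
  0010011111110100 = 8192 + 1024 + 512 + 256 + 128 + 64 + 32 + 16 + 4 = 10228
  20205 - 10228 = 9977, and 0010011011111001 = 8192 + 1024 + 512 + 128 + 64 + 32 + 16 + 8 + 1 = 9977 ✓



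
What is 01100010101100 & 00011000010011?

AND: 1 only when both bits are 1
  01100010101100
& 00011000010011
----------------
  00000000000000
Decimal: 6316 & 1555 = 0



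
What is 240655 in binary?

Using repeated division by 2:
240655 ÷ 2 = 120327 remainder 1
120327 ÷ 2 = 60163 remainder 1
60163 ÷ 2 = 30081 remainder 1
30081 ÷ 2 = 15040 remainder 1
15040 ÷ 2 = 7520 remainder 0
7520 ÷ 2 = 3760 remainder 0
3760 ÷ 2 = 1880 remainder 0
1880 ÷ 2 = 940 remainder 0
940 ÷ 2 = 470 remainder 0
470 ÷ 2 = 235 remainder 0
235 ÷ 2 = 117 remainder 1
117 ÷ 2 = 58 remainder 1
58 ÷ 2 = 29 remainder 0
29 ÷ 2 = 14 remainder 1
14 ÷ 2 = 7 remainder 0
7 ÷ 2 = 3 remainder 1
3 ÷ 2 = 1 remainder 1
1 ÷ 2 = 0 remainder 1
Reading remainders bottom to top: 111010110000001111



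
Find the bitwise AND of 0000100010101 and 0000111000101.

AND: 1 only when both bits are 1
  0000100010101
& 0000111000101
---------------
  0000100000101
Decimal: 277 & 453 = 261



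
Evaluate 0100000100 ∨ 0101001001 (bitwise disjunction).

OR: 1 when either bit is 1
  0100000100
| 0101001001
------------
  0101001101
Decimal: 260 | 329 = 333



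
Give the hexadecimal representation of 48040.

Using repeated division by 16 (digits 10–15 are A–F):
48040 ÷ 16 = 3002 remainder 8
3002 ÷ 16 = 187 remainder 10 (A)
187 ÷ 16 = 11 remainder 11 (B)
11 ÷ 16 = 0 remainder 11 (B)
Reading remainders bottom to top: BBA8



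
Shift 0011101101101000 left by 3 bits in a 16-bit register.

Original: 0011101101101000 (decimal 15208)
Shift left by 3 positions
Append 3 zeros on the right and drop the 3 high bits that overflow the 16-bit width
Result: 1101101101000000 (decimal 56128)
Equivalent: 15208 << 3 = 15208 × 2^3 = 121664, truncated to 16 bits = 56128



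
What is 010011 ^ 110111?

XOR: 1 when bits differ
  010011
^ 110111
--------
  100100
Decimal: 19 ^ 55 = 36



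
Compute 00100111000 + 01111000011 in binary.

Add column by column from the right: bit + bit + carry-in; write the sum mod 2, carry 1 when the sum is 2 or 3.
carry:  11000000000
        00100111000
+       01111000011
-------------------
       010011111011
(the carry out of the leftmost column, 0, becomes the leading bit)
Decimal check:
  00100111000 = 256 + 32 + 16 + 8 = 312
  01111000011 = 512 + 256 + 128 + 64 + 2 + 1 = 963
  312 + 963 = 1275, and 010011111011 = 1024 + 128 + 64 + 32 + 16 + 8 + 2 + 1 = 1275 ✓



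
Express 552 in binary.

Using repeated division by 2:
552 ÷ 2 = 276 remainder 0
276 ÷ 2 = 138 remainder 0
138 ÷ 2 = 69 remainder 0
69 ÷ 2 = 34 remainder 1
34 ÷ 2 = 17 remainder 0
17 ÷ 2 = 8 remainder 1
8 ÷ 2 = 4 remainder 0
4 ÷ 2 = 2 remainder 0
2 ÷ 2 = 1 remainder 0
1 ÷ 2 = 0 remainder 1
Reading remainders bottom to top: 1000101000



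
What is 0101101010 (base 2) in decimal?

Sum of powers of 2 for each 1-bit:
2^1 + 2^3 + 2^5 + 2^6 + 2^8
= 2 + 8 + 32 + 64 + 256
= 362



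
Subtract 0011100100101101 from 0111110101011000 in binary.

Method 1 - Direct subtraction (column by column from the right: bit − bit − borrow-in; if negative, add 2 and borrow 1 from the next column):
borrow: 0000000001011110
        0111110101011000
-       0011100100101101
------------------------
        0100010000101011

Method 2 - Add two's complement:
Two's complement of 0011100100101101: invert → 1100011011010010, add 1 → 1100011011010011
  0111110101011000
+ 1100011011010011
------------------
 10100010000101011  (end carry out of the top bit = 1)
Discarding the end carry: 0100010000101011
Decimal check:
  0111110101011000 = 16384 + 8192 + 4096 + 2048 + 1024 + 256 + 64 + 16 + 8 = 32088
  0011100100101101 = 8192 + 4096 + 2048 + 256 + 32 + 8 + 4 + 1 = 14637
  32088 - 14637 = 17451, and 0100010000101011 = 16384 + 1024 + 32 + 8 + 2 + 1 = 17451 ✓



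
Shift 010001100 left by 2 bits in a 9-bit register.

Original: 010001100 (decimal 140)
Shift left by 2 positions
Append 2 zeros on the right and drop the 2 high bits that overflow the 9-bit width
Result: 000110000 (decimal 48)
Equivalent: 140 << 2 = 140 × 2^2 = 560, truncated to 9 bits = 48



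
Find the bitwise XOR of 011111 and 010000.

XOR: 1 when bits differ
  011111
^ 010000
--------
  001111
Decimal: 31 ^ 16 = 15



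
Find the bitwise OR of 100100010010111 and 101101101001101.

OR: 1 when either bit is 1
  100100010010111
| 101101101001101
-----------------
  101101111011111
Decimal: 18583 | 23373 = 23519



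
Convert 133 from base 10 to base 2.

Using repeated division by 2:
133 ÷ 2 = 66 remainder 1
66 ÷ 2 = 33 remainder 0
33 ÷ 2 = 16 remainder 1
16 ÷ 2 = 8 remainder 0
8 ÷ 2 = 4 remainder 0
4 ÷ 2 = 2 remainder 0
2 ÷ 2 = 1 remainder 0
1 ÷ 2 = 0 remainder 1
Reading remainders bottom to top: 10000101



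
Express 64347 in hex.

Using repeated division by 16 (digits 10–15 are A–F):
64347 ÷ 16 = 4021 remainder 11 (B)
4021 ÷ 16 = 251 remainder 5
251 ÷ 16 = 15 remainder 11 (B)
15 ÷ 16 = 0 remainder 15 (F)
Reading remainders bottom to top: FB5B



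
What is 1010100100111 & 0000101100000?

AND: 1 only when both bits are 1
  1010100100111
& 0000101100000
---------------
  0000100100000
Decimal: 5415 & 352 = 288



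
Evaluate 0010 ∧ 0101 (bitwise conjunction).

AND: 1 only when both bits are 1
  0010
& 0101
------
  0000
Decimal: 2 & 5 = 0



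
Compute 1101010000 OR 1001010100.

OR: 1 when either bit is 1
  1101010000
| 1001010100
------------
  1101010100
Decimal: 848 | 596 = 852



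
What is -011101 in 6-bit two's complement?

Original: 011101
Step 1 - Invert all bits: 100010
Step 2 - Add 1: 100011
Verification: 011101 + 100011 = 1000000; discarding the end carry (carry out of the top bit) leaves the 6-bit value 000000, as required for x + (-x)



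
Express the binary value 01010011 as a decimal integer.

Sum of powers of 2 for each 1-bit:
2^0 + 2^1 + 2^4 + 2^6
= 1 + 2 + 16 + 64
= 83



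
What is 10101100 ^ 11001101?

XOR: 1 when bits differ
  10101100
^ 11001101
----------
  01100001
Decimal: 172 ^ 205 = 97



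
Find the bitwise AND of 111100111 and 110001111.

AND: 1 only when both bits are 1
  111100111
& 110001111
-----------
  110000111
Decimal: 487 & 399 = 391



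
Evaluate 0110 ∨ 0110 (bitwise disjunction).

OR: 1 when either bit is 1
  0110
| 0110
------
  0110
Decimal: 6 | 6 = 6



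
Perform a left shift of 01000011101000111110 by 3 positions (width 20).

Original: 01000011101000111110 (decimal 277054)
Shift left by 3 positions
Append 3 zeros on the right and drop the 3 high bits that overflow the 20-bit width
Result: 00011101000111110000 (decimal 119280)
Equivalent: 277054 << 3 = 277054 × 2^3 = 2216432, truncated to 20 bits = 119280



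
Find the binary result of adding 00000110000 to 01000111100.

Add column by column from the right: bit + bit + carry-in; write the sum mod 2, carry 1 when the sum is 2 or 3.
carry:  00001100000
        00000110000
+       01000111100
-------------------
       001001101100
(the carry out of the leftmost column, 0, becomes the leading bit)
Decimal check:
  00000110000 = 32 + 16 = 48
  01000111100 = 512 + 32 + 16 + 8 + 4 = 572
  48 + 572 = 620, and 001001101100 = 512 + 64 + 32 + 8 + 4 = 620 ✓



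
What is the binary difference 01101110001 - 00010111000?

Method 1 - Direct subtraction (column by column from the right: bit − bit − borrow-in; if negative, add 2 and borrow 1 from the next column):
borrow: 00101110000
        01101110001
-       00010111000
-------------------
        01010111001

Method 2 - Add two's complement:
Two's complement of 00010111000: invert → 11101000111, add 1 → 11101001000
  01101110001
+ 11101001000
-------------
 101010111001  (end carry out of the top bit = 1)
Discarding the end carry: 01010111001
Decimal check:
  01101110001 = 512 + 256 + 64 + 32 + 16 + 1 = 881
  00010111000 = 128 + 32 + 16 + 8 = 184
  881 - 184 = 697, and 01010111001 = 512 + 128 + 32 + 16 + 8 + 1 = 697 ✓



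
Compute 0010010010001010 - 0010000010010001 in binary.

Method 1 - Direct subtraction (column by column from the right: bit − bit − borrow-in; if negative, add 2 and borrow 1 from the next column):
borrow: 0000011111100010
        0010010010001010
-       0010000010010001
------------------------
        0000001111111001

Method 2 - Add two's complement:
Two's complement of 0010000010010001: invert → 1101111101101110, add 1 → 1101111101101111
  0010010010001010
+ 1101111101101111
------------------
 10000001111111001  (end carry out of the top bit = 1)
Discarding the end carry: 0000001111111001
Decimal check:
  0010010010001010 = 8192 + 1024 + 128 + 8 + 2 = 9354
  0010000010010001 = 8192 + 128 + 16 + 1 = 8337
  9354 - 8337 = 1017, and 0000001111111001 = 512 + 256 + 128 + 64 + 32 + 16 + 8 + 1 = 1017 ✓



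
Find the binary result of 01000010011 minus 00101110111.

Method 1 - Direct subtraction (column by column from the right: bit − bit − borrow-in; if negative, add 2 and borrow 1 from the next column):
borrow: 01111111000
        01000010011
-       00101110111
-------------------
        00010011100

Method 2 - Add two's complement:
Two's complement of 00101110111: invert → 11010001000, add 1 → 11010001001
  01000010011
+ 11010001001
-------------
 100010011100  (end carry out of the top bit = 1)
Discarding the end carry: 00010011100
Decimal check:
  01000010011 = 512 + 16 + 2 + 1 = 531
  00101110111 = 256 + 64 + 32 + 16 + 4 + 2 + 1 = 375
  531 - 375 = 156, and 00010011100 = 128 + 16 + 8 + 4 = 156 ✓



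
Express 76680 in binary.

Using repeated division by 2:
76680 ÷ 2 = 38340 remainder 0
38340 ÷ 2 = 19170 remainder 0
19170 ÷ 2 = 9585 remainder 0
9585 ÷ 2 = 4792 remainder 1
4792 ÷ 2 = 2396 remainder 0
2396 ÷ 2 = 1198 remainder 0
1198 ÷ 2 = 599 remainder 0
599 ÷ 2 = 299 remainder 1
299 ÷ 2 = 149 remainder 1
149 ÷ 2 = 74 remainder 1
74 ÷ 2 = 37 remainder 0
37 ÷ 2 = 18 remainder 1
18 ÷ 2 = 9 remainder 0
9 ÷ 2 = 4 remainder 1
4 ÷ 2 = 2 remainder 0
2 ÷ 2 = 1 remainder 0
1 ÷ 2 = 0 remainder 1
Reading remainders bottom to top: 10010101110001000



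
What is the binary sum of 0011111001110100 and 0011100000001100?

Add column by column from the right: bit + bit + carry-in; write the sum mod 2, carry 1 when the sum is 2 or 3.
carry:  0111000011111000
        0011111001110100
+       0011100000001100
------------------------
       00111011010000000
(the carry out of the leftmost column, 0, becomes the leading bit)
Decimal check:
  0011111001110100 = 8192 + 4096 + 2048 + 1024 + 512 + 64 + 32 + 16 + 4 = 15988
  0011100000001100 = 8192 + 4096 + 2048 + 8 + 4 = 14348
  15988 + 14348 = 30336, and 00111011010000000 = 16384 + 8192 + 4096 + 1024 + 512 + 128 = 30336 ✓



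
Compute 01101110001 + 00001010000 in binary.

Add column by column from the right: bit + bit + carry-in; write the sum mod 2, carry 1 when the sum is 2 or 3.
carry:  00011100000
        01101110001
+       00001010000
-------------------
       001111000001
(the carry out of the leftmost column, 0, becomes the leading bit)
Decimal check:
  01101110001 = 512 + 256 + 64 + 32 + 16 + 1 = 881
  00001010000 = 64 + 16 = 80
  881 + 80 = 961, and 001111000001 = 512 + 256 + 128 + 64 + 1 = 961 ✓



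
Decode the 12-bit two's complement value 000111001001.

Binary: 000111001001
Sign bit: 0 (non-negative)
Read directly as an unsigned value:
000111001001 = 256 + 128 + 64 + 8 + 1 = 457
Value: 457



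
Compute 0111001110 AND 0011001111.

AND: 1 only when both bits are 1
  0111001110
& 0011001111
------------
  0011001110
Decimal: 462 & 207 = 206



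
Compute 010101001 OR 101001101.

OR: 1 when either bit is 1
  010101001
| 101001101
-----------
  111101101
Decimal: 169 | 333 = 493



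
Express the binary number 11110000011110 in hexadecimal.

Group into 4-bit nibbles from right:
  0011 = 3
  1100 = C
  0001 = 1
  1110 = E
Result: 3C1E



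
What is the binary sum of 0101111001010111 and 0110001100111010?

Add column by column from the right: bit + bit + carry-in; write the sum mod 2, carry 1 when the sum is 2 or 3.
carry:  1111110011111100
        0101111001010111
+       0110001100111010
------------------------
       01100000110010001
(the carry out of the leftmost column, 0, becomes the leading bit)
Decimal check:
  0101111001010111 = 16384 + 4096 + 2048 + 1024 + 512 + 64 + 16 + 4 + 2 + 1 = 24151
  0110001100111010 = 16384 + 8192 + 512 + 256 + 32 + 16 + 8 + 2 = 25402
  24151 + 25402 = 49553, and 01100000110010001 = 32768 + 16384 + 256 + 128 + 16 + 1 = 49553 ✓



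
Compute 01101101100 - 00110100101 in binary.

Method 1 - Direct subtraction (column by column from the right: bit − bit − borrow-in; if negative, add 2 and borrow 1 from the next column):
borrow: 01100001110
        01101101100
-       00110100101
-------------------
        00111000111

Method 2 - Add two's complement:
Two's complement of 00110100101: invert → 11001011010, add 1 → 11001011011
  01101101100
+ 11001011011
-------------
 100111000111  (end carry out of the top bit = 1)
Discarding the end carry: 00111000111
Decimal check:
  01101101100 = 512 + 256 + 64 + 32 + 8 + 4 = 876
  00110100101 = 256 + 128 + 32 + 4 + 1 = 421
  876 - 421 = 455, and 00111000111 = 256 + 128 + 64 + 4 + 2 + 1 = 455 ✓



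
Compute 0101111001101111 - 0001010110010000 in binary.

Method 1 - Direct subtraction (column by column from the right: bit − bit − borrow-in; if negative, add 2 and borrow 1 from the next column):
borrow: 0000001100100000
        0101111001101111
-       0001010110010000
------------------------
        0100100011011111

Method 2 - Add two's complement:
Two's complement of 0001010110010000: invert → 1110101001101111, add 1 → 1110101001110000
  0101111001101111
+ 1110101001110000
------------------
 10100100011011111  (end carry out of the top bit = 1)
Discarding the end carry: 0100100011011111
Decimal check:
  0101111001101111 = 16384 + 4096 + 2048 + 1024 + 512 + 64 + 32 + 8 + 4 + 2 + 1 = 24175
  0001010110010000 = 4096 + 1024 + 256 + 128 + 16 = 5520
  24175 - 5520 = 18655, and 0100100011011111 = 16384 + 2048 + 128 + 64 + 16 + 8 + 4 + 2 + 1 = 18655 ✓



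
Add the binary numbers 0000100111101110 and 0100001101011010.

Add column by column from the right: bit + bit + carry-in; write the sum mod 2, carry 1 when the sum is 2 or 3.
carry:  0000011111111100
        0000100111101110
+       0100001101011010
------------------------
       00100110101001000
(the carry out of the leftmost column, 0, becomes the leading bit)
Decimal check:
  0000100111101110 = 2048 + 256 + 128 + 64 + 32 + 8 + 4 + 2 = 2542
  0100001101011010 = 16384 + 512 + 256 + 64 + 16 + 8 + 2 = 17242
  2542 + 17242 = 19784, and 00100110101001000 = 16384 + 2048 + 1024 + 256 + 64 + 8 = 19784 ✓



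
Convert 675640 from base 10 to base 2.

Using repeated division by 2:
675640 ÷ 2 = 337820 remainder 0
337820 ÷ 2 = 168910 remainder 0
168910 ÷ 2 = 84455 remainder 0
84455 ÷ 2 = 42227 remainder 1
42227 ÷ 2 = 21113 remainder 1
21113 ÷ 2 = 10556 remainder 1
10556 ÷ 2 = 5278 remainder 0
5278 ÷ 2 = 2639 remainder 0
2639 ÷ 2 = 1319 remainder 1
1319 ÷ 2 = 659 remainder 1
659 ÷ 2 = 329 remainder 1
329 ÷ 2 = 164 remainder 1
164 ÷ 2 = 82 remainder 0
82 ÷ 2 = 41 remainder 0
41 ÷ 2 = 20 remainder 1
20 ÷ 2 = 10 remainder 0
10 ÷ 2 = 5 remainder 0
5 ÷ 2 = 2 remainder 1
2 ÷ 2 = 1 remainder 0
1 ÷ 2 = 0 remainder 1
Reading remainders bottom to top: 10100100111100111000



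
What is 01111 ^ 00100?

XOR: 1 when bits differ
  01111
^ 00100
-------
  01011
Decimal: 15 ^ 4 = 11



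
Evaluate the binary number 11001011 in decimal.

Sum of powers of 2 for each 1-bit:
2^0 + 2^1 + 2^3 + 2^6 + 2^7
= 1 + 2 + 8 + 64 + 128
= 203



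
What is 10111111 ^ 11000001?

XOR: 1 when bits differ
  10111111
^ 11000001
----------
  01111110
Decimal: 191 ^ 193 = 126



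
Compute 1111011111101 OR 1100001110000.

OR: 1 when either bit is 1
  1111011111101
| 1100001110000
---------------
  1111011111101
Decimal: 7933 | 6256 = 7933



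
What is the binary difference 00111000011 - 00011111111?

Method 1 - Direct subtraction (column by column from the right: bit − bit − borrow-in; if negative, add 2 and borrow 1 from the next column):
borrow: 00111111000
        00111000011
-       00011111111
-------------------
        00011000100

Method 2 - Add two's complement:
Two's complement of 00011111111: invert → 11100000000, add 1 → 11100000001
  00111000011
+ 11100000001
-------------
 100011000100  (end carry out of the top bit = 1)
Discarding the end carry: 00011000100
Decimal check:
  00111000011 = 256 + 128 + 64 + 2 + 1 = 451
  00011111111 = 128 + 64 + 32 + 16 + 8 + 4 + 2 + 1 = 255
  451 - 255 = 196, and 00011000100 = 128 + 64 + 4 = 196 ✓



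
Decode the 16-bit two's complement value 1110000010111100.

Binary: 1110000010111100
Sign bit: 1 (negative)
Invert: 0001111101000011
Add 1:  0001111101000100
Magnitude: 0001111101000100 = 4096 + 2048 + 1024 + 512 + 256 + 64 + 4 = 8004
Value: -8004



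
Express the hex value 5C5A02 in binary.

Convert each hex digit to 4 bits:
  5 = 0101
  C = 1100
  5 = 0101
  A = 1010
  0 = 0000
  2 = 0010
Concatenate: 010111000101101000000010



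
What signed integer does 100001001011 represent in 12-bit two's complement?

Binary: 100001001011
Sign bit: 1 (negative)
Invert: 011110110100
Add 1:  011110110101
Magnitude: 011110110101 = 1024 + 512 + 256 + 128 + 32 + 16 + 4 + 1 = 1973
Value: -1973



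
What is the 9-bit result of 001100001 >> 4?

Original: 001100001 (decimal 97)
Shift right by 4 positions
Drop the 4 low bits; fill with zeros on the left
Result: 000000110 (decimal 6)
Equivalent: 97 >> 4 = 97 ÷ 2^4 = 6



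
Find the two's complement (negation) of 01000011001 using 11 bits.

Original: 01000011001
Step 1 - Invert all bits: 10111100110
Step 2 - Add 1: 10111100111
Verification: 01000011001 + 10111100111 = 100000000000; discarding the end carry (carry out of the top bit) leaves the 11-bit value 00000000000, as required for x + (-x)



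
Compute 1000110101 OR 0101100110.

OR: 1 when either bit is 1
  1000110101
| 0101100110
------------
  1101110111
Decimal: 565 | 358 = 887



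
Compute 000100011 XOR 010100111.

XOR: 1 when bits differ
  000100011
^ 010100111
-----------
  010000100
Decimal: 35 ^ 167 = 132



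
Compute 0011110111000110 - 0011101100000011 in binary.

Method 1 - Direct subtraction (column by column from the right: bit − bit − borrow-in; if negative, add 2 and borrow 1 from the next column):
borrow: 0000010000000110
        0011110111000110
-       0011101100000011
------------------------
        0000001011000011

Method 2 - Add two's complement:
Two's complement of 0011101100000011: invert → 1100010011111100, add 1 → 1100010011111101
  0011110111000110
+ 1100010011111101
------------------
 10000001011000011  (end carry out of the top bit = 1)
Discarding the end carry: 0000001011000011
Decimal check:
  0011110111000110 = 8192 + 4096 + 2048 + 1024 + 256 + 128 + 64 + 4 + 2 = 15814
  0011101100000011 = 8192 + 4096 + 2048 + 512 + 256 + 2 + 1 = 15107
  15814 - 15107 = 707, and 0000001011000011 = 512 + 128 + 64 + 2 + 1 = 707 ✓



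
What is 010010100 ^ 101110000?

XOR: 1 when bits differ
  010010100
^ 101110000
-----------
  111100100
Decimal: 148 ^ 368 = 484



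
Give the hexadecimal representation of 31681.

Using repeated division by 16 (digits 10–15 are A–F):
31681 ÷ 16 = 1980 remainder 1
1980 ÷ 16 = 123 remainder 12 (C)
123 ÷ 16 = 7 remainder 11 (B)
7 ÷ 16 = 0 remainder 7
Reading remainders bottom to top: 7BC1



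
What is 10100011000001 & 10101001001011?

AND: 1 only when both bits are 1
  10100011000001
& 10101001001011
----------------
  10100001000001
Decimal: 10433 & 10827 = 10305



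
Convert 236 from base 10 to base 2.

Using repeated division by 2:
236 ÷ 2 = 118 remainder 0
118 ÷ 2 = 59 remainder 0
59 ÷ 2 = 29 remainder 1
29 ÷ 2 = 14 remainder 1
14 ÷ 2 = 7 remainder 0
7 ÷ 2 = 3 remainder 1
3 ÷ 2 = 1 remainder 1
1 ÷ 2 = 0 remainder 1
Reading remainders bottom to top: 11101100



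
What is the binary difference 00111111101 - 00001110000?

Method 1 - Direct subtraction (column by column from the right: bit − bit − borrow-in; if negative, add 2 and borrow 1 from the next column):
borrow: 00000000000
        00111111101
-       00001110000
-------------------
        00110001101

Method 2 - Add two's complement:
Two's complement of 00001110000: invert → 11110001111, add 1 → 11110010000
  00111111101
+ 11110010000
-------------
 100110001101  (end carry out of the top bit = 1)
Discarding the end carry: 00110001101
Decimal check:
  00111111101 = 256 + 128 + 64 + 32 + 16 + 8 + 4 + 1 = 509
  00001110000 = 64 + 32 + 16 = 112
  509 - 112 = 397, and 00110001101 = 256 + 128 + 8 + 4 + 1 = 397 ✓



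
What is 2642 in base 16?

Using repeated division by 16 (digits 10–15 are A–F):
2642 ÷ 16 = 165 remainder 2
165 ÷ 16 = 10 remainder 5
10 ÷ 16 = 0 remainder 10 (A)
Reading remainders bottom to top: A52



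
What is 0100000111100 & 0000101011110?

AND: 1 only when both bits are 1
  0100000111100
& 0000101011110
---------------
  0000000011100
Decimal: 2108 & 350 = 28



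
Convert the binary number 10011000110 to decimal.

Sum of powers of 2 for each 1-bit:
2^1 + 2^2 + 2^6 + 2^7 + 2^10
= 2 + 4 + 64 + 128 + 1024
= 1222



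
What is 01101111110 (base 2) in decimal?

Sum of powers of 2 for each 1-bit:
2^1 + 2^2 + 2^3 + 2^4 + 2^5 + 2^6 + 2^8 + 2^9
= 2 + 4 + 8 + 16 + 32 + 64 + 256 + 512
= 894



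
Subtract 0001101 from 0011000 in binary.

Method 1 - Direct subtraction (column by column from the right: bit − bit − borrow-in; if negative, add 2 and borrow 1 from the next column):
borrow: 0011110
        0011000
-       0001101
---------------
        0001011

Method 2 - Add two's complement:
Two's complement of 0001101: invert → 1110010, add 1 → 1110011
  0011000
+ 1110011
---------
 10001011  (end carry out of the top bit = 1)
Discarding the end carry: 0001011
Decimal check:
  0011000 = 16 + 8 = 24
  0001101 = 8 + 4 + 1 = 13
  24 - 13 = 11, and 0001011 = 8 + 2 + 1 = 11 ✓



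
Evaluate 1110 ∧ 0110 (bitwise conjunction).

AND: 1 only when both bits are 1
  1110
& 0110
------
  0110
Decimal: 14 & 6 = 6



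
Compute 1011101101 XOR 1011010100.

XOR: 1 when bits differ
  1011101101
^ 1011010100
------------
  0000111001
Decimal: 749 ^ 724 = 57



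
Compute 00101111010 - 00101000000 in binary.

Method 1 - Direct subtraction (column by column from the right: bit − bit − borrow-in; if negative, add 2 and borrow 1 from the next column):
borrow: 00000000000
        00101111010
-       00101000000
-------------------
        00000111010

Method 2 - Add two's complement:
Two's complement of 00101000000: invert → 11010111111, add 1 → 11011000000
  00101111010
+ 11011000000
-------------
 100000111010  (end carry out of the top bit = 1)
Discarding the end carry: 00000111010
Decimal check:
  00101111010 = 256 + 64 + 32 + 16 + 8 + 2 = 378
  00101000000 = 256 + 64 = 320
  378 - 320 = 58, and 00000111010 = 32 + 16 + 8 + 2 = 58 ✓



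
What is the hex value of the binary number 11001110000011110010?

Group into 4-bit nibbles from right:
  1100 = C
  1110 = E
  0000 = 0
  1111 = F
  0010 = 2
Result: CE0F2



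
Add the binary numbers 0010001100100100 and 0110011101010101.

Add column by column from the right: bit + bit + carry-in; write the sum mod 2, carry 1 when the sum is 2 or 3.
carry:  1100111000001000
        0010001100100100
+       0110011101010101
------------------------
       01000101001111001
(the carry out of the leftmost column, 0, becomes the leading bit)
Decimal check:
  0010001100100100 = 8192 + 512 + 256 + 32 + 4 = 8996
  0110011101010101 = 16384 + 8192 + 1024 + 512 + 256 + 64 + 16 + 4 + 1 = 26453
  8996 + 26453 = 35449, and 01000101001111001 = 32768 + 2048 + 512 + 64 + 32 + 16 + 8 + 1 = 35449 ✓



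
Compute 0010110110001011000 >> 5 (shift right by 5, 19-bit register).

Original: 0010110110001011000 (decimal 93272)
Shift right by 5 positions
Drop the 5 low bits; fill with zeros on the left
Result: 0000000101101100010 (decimal 2914)
Equivalent: 93272 >> 5 = 93272 ÷ 2^5 = 2914



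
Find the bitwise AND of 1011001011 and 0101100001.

AND: 1 only when both bits are 1
  1011001011
& 0101100001
------------
  0001000001
Decimal: 715 & 353 = 65



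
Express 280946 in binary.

Using repeated division by 2:
280946 ÷ 2 = 140473 remainder 0
140473 ÷ 2 = 70236 remainder 1
70236 ÷ 2 = 35118 remainder 0
35118 ÷ 2 = 17559 remainder 0
17559 ÷ 2 = 8779 remainder 1
8779 ÷ 2 = 4389 remainder 1
4389 ÷ 2 = 2194 remainder 1
2194 ÷ 2 = 1097 remainder 0
1097 ÷ 2 = 548 remainder 1
548 ÷ 2 = 274 remainder 0
274 ÷ 2 = 137 remainder 0
137 ÷ 2 = 68 remainder 1
68 ÷ 2 = 34 remainder 0
34 ÷ 2 = 17 remainder 0
17 ÷ 2 = 8 remainder 1
8 ÷ 2 = 4 remainder 0
4 ÷ 2 = 2 remainder 0
2 ÷ 2 = 1 remainder 0
1 ÷ 2 = 0 remainder 1
Reading remainders bottom to top: 1000100100101110010

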